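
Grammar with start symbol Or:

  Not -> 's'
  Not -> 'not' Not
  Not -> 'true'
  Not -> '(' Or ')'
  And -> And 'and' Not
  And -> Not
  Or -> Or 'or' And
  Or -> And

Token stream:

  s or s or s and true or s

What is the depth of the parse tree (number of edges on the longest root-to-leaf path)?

[Or [Or [Or [Or [And [Not s]]] or [And [Not s]]] or [And [And [Not s]] and [Not true]]] or [And [Not s]]]

6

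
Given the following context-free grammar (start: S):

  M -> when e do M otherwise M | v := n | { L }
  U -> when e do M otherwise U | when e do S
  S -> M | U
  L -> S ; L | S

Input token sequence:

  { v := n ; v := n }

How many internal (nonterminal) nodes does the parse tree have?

[S [M { [L [S [M v := n]] ; [L [S [M v := n]]]] }]]

8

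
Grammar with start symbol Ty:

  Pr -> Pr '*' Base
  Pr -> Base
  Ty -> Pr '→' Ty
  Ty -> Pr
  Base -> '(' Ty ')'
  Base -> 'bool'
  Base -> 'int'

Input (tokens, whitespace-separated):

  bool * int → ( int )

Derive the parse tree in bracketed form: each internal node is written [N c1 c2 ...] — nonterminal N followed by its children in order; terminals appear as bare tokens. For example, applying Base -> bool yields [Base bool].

Ty
Pr → Ty
Pr * Base → Ty
Base * Base → Ty
bool * Base → Ty
bool * int → Ty
bool * int → Pr
bool * int → Base
bool * int → ( Ty )
bool * int → ( Pr )
bool * int → ( Base )
bool * int → ( int )

[Ty [Pr [Pr [Base bool]] * [Base int]] → [Ty [Pr [Base ( [Ty [Pr [Base int]]] )]]]]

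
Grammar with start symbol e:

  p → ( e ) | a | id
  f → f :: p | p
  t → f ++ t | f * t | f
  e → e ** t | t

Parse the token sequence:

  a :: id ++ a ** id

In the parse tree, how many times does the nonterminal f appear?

4

[e [e [t [f [f [p a]] :: [p id]] ++ [t [f [p a]]]]] ** [t [f [p id]]]]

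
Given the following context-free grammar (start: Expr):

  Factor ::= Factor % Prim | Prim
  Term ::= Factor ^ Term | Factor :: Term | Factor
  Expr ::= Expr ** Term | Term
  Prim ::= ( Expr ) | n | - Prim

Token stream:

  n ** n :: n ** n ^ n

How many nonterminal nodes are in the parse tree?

[Expr [Expr [Expr [Term [Factor [Prim n]]]] ** [Term [Factor [Prim n]] :: [Term [Factor [Prim n]]]]] ** [Term [Factor [Prim n]] ^ [Term [Factor [Prim n]]]]]

18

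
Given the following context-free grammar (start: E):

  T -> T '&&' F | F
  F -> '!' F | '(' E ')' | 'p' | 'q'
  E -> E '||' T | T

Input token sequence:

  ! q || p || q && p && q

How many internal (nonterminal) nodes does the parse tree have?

14

[E [E [E [T [F ! [F q]]]] || [T [F p]]] || [T [T [T [F q]] && [F p]] && [F q]]]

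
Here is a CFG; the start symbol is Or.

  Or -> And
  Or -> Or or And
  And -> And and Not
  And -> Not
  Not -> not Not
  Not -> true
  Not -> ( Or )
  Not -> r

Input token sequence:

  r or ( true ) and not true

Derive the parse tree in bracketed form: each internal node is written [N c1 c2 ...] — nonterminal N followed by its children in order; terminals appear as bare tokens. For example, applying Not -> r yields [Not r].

[Or [Or [And [Not r]]] or [And [And [Not ( [Or [And [Not true]]] )]] and [Not not [Not true]]]]

Or
Or or And
And or And
Not or And
r or And
r or And and Not
r or Not and Not
r or ( Or ) and Not
r or ( And ) and Not
r or ( Not ) and Not
r or ( true ) and Not
r or ( true ) and not Not
r or ( true ) and not true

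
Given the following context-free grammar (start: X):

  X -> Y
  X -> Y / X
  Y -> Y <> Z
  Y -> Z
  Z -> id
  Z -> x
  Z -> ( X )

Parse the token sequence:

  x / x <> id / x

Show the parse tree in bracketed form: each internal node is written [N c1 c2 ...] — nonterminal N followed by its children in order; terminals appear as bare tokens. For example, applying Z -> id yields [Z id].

[X [Y [Z x]] / [X [Y [Y [Z x]] <> [Z id]] / [X [Y [Z x]]]]]

X
Y / X
Z / X
x / X
x / Y / X
x / Y <> Z / X
x / Z <> Z / X
x / x <> Z / X
x / x <> id / X
x / x <> id / Y
x / x <> id / Z
x / x <> id / x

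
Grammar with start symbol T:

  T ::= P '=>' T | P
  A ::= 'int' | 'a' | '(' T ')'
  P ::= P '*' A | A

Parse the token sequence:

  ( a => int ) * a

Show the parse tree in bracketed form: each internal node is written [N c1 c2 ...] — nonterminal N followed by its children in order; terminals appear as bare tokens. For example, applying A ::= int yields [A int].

T
P
P * A
A * A
( T ) * A
( P => T ) * A
( A => T ) * A
( a => T ) * A
( a => P ) * A
( a => A ) * A
( a => int ) * A
( a => int ) * a

[T [P [P [A ( [T [P [A a]] => [T [P [A int]]]] )]] * [A a]]]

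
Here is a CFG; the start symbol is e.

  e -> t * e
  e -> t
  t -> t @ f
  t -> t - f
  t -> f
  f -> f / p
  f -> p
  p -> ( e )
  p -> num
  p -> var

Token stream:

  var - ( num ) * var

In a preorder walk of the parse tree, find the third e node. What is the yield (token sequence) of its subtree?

var

[e [t [t [f [p var]]] - [f [p ( [e [t [f [p num]]]] )]]] * [e [t [f [p var]]]]]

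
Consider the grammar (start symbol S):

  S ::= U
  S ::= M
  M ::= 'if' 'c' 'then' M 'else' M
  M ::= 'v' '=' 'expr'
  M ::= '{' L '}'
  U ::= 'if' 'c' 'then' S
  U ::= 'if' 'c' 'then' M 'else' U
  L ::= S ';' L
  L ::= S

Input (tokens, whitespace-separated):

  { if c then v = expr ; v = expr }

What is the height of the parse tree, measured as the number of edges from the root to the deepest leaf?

[S [M { [L [S [U if c then [S [M v = expr]]]] ; [L [S [M v = expr]]]] }]]

7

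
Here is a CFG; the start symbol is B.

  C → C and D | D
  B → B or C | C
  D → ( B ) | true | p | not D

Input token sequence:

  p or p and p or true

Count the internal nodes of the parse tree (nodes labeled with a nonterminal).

[B [B [B [C [D p]]] or [C [C [D p]] and [D p]]] or [C [D true]]]

11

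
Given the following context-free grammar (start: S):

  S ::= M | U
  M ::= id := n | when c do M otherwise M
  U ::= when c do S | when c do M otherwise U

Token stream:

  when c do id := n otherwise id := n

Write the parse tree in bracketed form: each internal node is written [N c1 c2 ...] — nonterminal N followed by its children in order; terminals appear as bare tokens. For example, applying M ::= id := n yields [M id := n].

S
M
when c do M otherwise M
when c do id := n otherwise M
when c do id := n otherwise id := n

[S [M when c do [M id := n] otherwise [M id := n]]]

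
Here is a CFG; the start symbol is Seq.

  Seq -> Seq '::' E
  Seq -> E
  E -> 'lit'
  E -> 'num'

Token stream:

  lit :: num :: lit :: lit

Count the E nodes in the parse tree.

4

[Seq [Seq [Seq [Seq [E lit]] :: [E num]] :: [E lit]] :: [E lit]]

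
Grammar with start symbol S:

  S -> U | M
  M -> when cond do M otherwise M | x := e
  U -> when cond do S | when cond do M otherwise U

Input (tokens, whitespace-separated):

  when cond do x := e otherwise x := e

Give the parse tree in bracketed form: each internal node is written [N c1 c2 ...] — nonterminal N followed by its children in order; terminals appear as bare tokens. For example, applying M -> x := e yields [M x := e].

[S [M when cond do [M x := e] otherwise [M x := e]]]

S
M
when cond do M otherwise M
when cond do x := e otherwise M
when cond do x := e otherwise x := e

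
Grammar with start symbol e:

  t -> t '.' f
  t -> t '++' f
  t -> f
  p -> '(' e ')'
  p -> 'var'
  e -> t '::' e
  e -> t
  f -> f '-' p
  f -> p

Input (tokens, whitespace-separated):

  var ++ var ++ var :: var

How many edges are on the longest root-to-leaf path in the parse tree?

[e [t [t [t [f [p var]]] ++ [f [p var]]] ++ [f [p var]]] :: [e [t [f [p var]]]]]

6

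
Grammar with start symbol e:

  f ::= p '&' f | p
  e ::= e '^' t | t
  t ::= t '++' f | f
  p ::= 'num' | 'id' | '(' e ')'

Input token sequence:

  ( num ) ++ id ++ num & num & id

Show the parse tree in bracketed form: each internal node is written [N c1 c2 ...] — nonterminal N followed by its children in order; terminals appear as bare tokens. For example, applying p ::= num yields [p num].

e
t
t ++ f
t ++ f ++ f
f ++ f ++ f
p ++ f ++ f
( e ) ++ f ++ f
( t ) ++ f ++ f
( f ) ++ f ++ f
( p ) ++ f ++ f
( num ) ++ f ++ f
( num ) ++ p ++ f
( num ) ++ id ++ f
( num ) ++ id ++ p & f
( num ) ++ id ++ num & f
( num ) ++ id ++ num & p & f
( num ) ++ id ++ num & num & f
( num ) ++ id ++ num & num & p
( num ) ++ id ++ num & num & id

[e [t [t [t [f [p ( [e [t [f [p num]]]] )]]] ++ [f [p id]]] ++ [f [p num] & [f [p num] & [f [p id]]]]]]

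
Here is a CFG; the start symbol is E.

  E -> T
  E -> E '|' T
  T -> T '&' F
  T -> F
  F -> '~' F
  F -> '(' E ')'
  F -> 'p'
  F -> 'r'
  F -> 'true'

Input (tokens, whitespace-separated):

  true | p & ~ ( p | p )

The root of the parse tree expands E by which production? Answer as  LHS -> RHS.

E -> E '|' T

[E [E [T [F true]]] | [T [T [F p]] & [F ~ [F ( [E [E [T [F p]]] | [T [F p]]] )]]]]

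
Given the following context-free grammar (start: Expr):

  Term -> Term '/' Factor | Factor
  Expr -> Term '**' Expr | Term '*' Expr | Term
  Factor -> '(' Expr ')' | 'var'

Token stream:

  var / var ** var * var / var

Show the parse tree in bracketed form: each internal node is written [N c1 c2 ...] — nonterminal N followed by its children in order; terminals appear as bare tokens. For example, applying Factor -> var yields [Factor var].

[Expr [Term [Term [Factor var]] / [Factor var]] ** [Expr [Term [Factor var]] * [Expr [Term [Term [Factor var]] / [Factor var]]]]]

Expr
Term ** Expr
Term / Factor ** Expr
Factor / Factor ** Expr
var / Factor ** Expr
var / var ** Expr
var / var ** Term * Expr
var / var ** Factor * Expr
var / var ** var * Expr
var / var ** var * Term
var / var ** var * Term / Factor
var / var ** var * Factor / Factor
var / var ** var * var / Factor
var / var ** var * var / var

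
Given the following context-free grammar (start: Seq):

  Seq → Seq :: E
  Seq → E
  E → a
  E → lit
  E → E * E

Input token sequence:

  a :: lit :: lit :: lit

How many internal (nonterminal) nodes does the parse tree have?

[Seq [Seq [Seq [Seq [E a]] :: [E lit]] :: [E lit]] :: [E lit]]

8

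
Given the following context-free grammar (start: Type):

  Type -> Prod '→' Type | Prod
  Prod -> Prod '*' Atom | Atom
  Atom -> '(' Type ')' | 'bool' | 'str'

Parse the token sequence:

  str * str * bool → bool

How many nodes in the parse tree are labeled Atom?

[Type [Prod [Prod [Prod [Atom str]] * [Atom str]] * [Atom bool]] → [Type [Prod [Atom bool]]]]

4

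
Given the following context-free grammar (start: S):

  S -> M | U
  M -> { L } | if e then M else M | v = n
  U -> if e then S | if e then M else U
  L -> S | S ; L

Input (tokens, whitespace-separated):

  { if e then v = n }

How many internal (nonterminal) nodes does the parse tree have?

7

[S [M { [L [S [U if e then [S [M v = n]]]]] }]]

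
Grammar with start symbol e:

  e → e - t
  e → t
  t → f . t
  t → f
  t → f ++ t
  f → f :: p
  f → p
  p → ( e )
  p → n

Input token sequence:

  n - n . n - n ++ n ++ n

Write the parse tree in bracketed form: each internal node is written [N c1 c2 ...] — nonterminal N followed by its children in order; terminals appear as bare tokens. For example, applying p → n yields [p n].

[e [e [e [t [f [p n]]]] - [t [f [p n]] . [t [f [p n]]]]] - [t [f [p n]] ++ [t [f [p n]] ++ [t [f [p n]]]]]]

e
e - t
e - t - t
t - t - t
f - t - t
p - t - t
n - t - t
n - f . t - t
n - p . t - t
n - n . t - t
n - n . f - t
n - n . p - t
n - n . n - t
n - n . n - f ++ t
n - n . n - p ++ t
n - n . n - n ++ t
n - n . n - n ++ f ++ t
n - n . n - n ++ p ++ t
n - n . n - n ++ n ++ t
n - n . n - n ++ n ++ f
n - n . n - n ++ n ++ p
n - n . n - n ++ n ++ n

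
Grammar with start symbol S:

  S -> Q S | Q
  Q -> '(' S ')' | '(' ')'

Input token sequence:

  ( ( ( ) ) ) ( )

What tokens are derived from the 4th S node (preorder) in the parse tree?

[S [Q ( [S [Q ( [S [Q ( )]] )]] )] [S [Q ( )]]]

( )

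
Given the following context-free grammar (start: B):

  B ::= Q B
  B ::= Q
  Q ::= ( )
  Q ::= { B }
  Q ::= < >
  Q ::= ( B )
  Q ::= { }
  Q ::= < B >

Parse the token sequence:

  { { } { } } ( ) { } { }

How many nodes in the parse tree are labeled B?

6

[B [Q { [B [Q { }] [B [Q { }]]] }] [B [Q ( )] [B [Q { }] [B [Q { }]]]]]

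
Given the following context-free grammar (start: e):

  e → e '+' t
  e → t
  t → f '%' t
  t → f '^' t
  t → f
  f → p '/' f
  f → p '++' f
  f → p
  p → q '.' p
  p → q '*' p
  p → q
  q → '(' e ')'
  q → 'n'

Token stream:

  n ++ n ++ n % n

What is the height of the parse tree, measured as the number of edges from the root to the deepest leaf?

[e [t [f [p [q n]] ++ [f [p [q n]] ++ [f [p [q n]]]]] % [t [f [p [q n]]]]]]

7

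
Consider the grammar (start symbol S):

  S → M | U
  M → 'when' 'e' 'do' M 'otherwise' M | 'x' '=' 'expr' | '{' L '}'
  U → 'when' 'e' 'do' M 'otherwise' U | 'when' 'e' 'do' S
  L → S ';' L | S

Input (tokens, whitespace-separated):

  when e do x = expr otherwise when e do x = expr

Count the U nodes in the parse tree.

2

[S [U when e do [M x = expr] otherwise [U when e do [S [M x = expr]]]]]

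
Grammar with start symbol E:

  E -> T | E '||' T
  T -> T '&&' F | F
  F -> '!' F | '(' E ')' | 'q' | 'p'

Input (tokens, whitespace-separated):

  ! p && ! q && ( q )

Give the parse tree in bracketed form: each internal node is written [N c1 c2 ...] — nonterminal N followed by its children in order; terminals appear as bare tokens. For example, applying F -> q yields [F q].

E
T
T && F
T && F && F
F && F && F
! F && F && F
! p && F && F
! p && ! F && F
! p && ! q && F
! p && ! q && ( E )
! p && ! q && ( T )
! p && ! q && ( F )
! p && ! q && ( q )

[E [T [T [T [F ! [F p]]] && [F ! [F q]]] && [F ( [E [T [F q]]] )]]]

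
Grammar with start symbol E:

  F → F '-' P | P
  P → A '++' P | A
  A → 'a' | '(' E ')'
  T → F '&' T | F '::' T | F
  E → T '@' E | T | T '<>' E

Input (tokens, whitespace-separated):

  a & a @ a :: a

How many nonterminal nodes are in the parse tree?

18

[E [T [F [P [A a]]] & [T [F [P [A a]]]]] @ [E [T [F [P [A a]]] :: [T [F [P [A a]]]]]]]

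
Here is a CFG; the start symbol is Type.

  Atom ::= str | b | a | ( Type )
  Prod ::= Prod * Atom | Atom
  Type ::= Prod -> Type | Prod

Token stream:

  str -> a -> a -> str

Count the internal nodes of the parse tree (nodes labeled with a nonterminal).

[Type [Prod [Atom str]] -> [Type [Prod [Atom a]] -> [Type [Prod [Atom a]] -> [Type [Prod [Atom str]]]]]]

12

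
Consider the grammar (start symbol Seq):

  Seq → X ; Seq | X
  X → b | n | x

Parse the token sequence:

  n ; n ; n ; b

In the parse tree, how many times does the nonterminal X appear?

[Seq [X n] ; [Seq [X n] ; [Seq [X n] ; [Seq [X b]]]]]

4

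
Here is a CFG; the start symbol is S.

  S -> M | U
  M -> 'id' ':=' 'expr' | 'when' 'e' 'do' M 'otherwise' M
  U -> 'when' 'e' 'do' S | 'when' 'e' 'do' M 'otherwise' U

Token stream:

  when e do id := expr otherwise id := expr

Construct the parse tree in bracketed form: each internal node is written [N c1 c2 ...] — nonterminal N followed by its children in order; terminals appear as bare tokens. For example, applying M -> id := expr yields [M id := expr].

[S [M when e do [M id := expr] otherwise [M id := expr]]]

S
M
when e do M otherwise M
when e do id := expr otherwise M
when e do id := expr otherwise id := expr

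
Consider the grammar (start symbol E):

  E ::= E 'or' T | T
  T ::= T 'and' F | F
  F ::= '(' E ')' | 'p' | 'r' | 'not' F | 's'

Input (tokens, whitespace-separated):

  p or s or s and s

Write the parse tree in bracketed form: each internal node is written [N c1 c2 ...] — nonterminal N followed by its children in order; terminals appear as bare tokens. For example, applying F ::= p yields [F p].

E
E or T
E or T or T
T or T or T
F or T or T
p or T or T
p or F or T
p or s or T
p or s or T and F
p or s or F and F
p or s or s and F
p or s or s and s

[E [E [E [T [F p]]] or [T [F s]]] or [T [T [F s]] and [F s]]]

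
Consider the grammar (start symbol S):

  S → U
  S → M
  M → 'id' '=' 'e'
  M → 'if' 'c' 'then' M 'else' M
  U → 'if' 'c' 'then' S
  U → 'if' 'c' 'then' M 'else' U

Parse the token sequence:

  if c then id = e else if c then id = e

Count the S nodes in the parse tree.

2

[S [U if c then [M id = e] else [U if c then [S [M id = e]]]]]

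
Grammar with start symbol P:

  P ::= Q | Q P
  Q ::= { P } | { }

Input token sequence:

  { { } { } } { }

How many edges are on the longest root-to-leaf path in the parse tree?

5

[P [Q { [P [Q { }] [P [Q { }]]] }] [P [Q { }]]]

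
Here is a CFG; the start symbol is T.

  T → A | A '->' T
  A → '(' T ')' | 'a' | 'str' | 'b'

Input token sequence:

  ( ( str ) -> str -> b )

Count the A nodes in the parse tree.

[T [A ( [T [A ( [T [A str]] )] -> [T [A str] -> [T [A b]]]] )]]

5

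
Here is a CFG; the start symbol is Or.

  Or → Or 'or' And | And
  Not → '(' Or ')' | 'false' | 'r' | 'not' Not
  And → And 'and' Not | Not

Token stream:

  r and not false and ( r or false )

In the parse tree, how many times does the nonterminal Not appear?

[Or [And [And [And [Not r]] and [Not not [Not false]]] and [Not ( [Or [Or [And [Not r]]] or [And [Not false]]] )]]]

6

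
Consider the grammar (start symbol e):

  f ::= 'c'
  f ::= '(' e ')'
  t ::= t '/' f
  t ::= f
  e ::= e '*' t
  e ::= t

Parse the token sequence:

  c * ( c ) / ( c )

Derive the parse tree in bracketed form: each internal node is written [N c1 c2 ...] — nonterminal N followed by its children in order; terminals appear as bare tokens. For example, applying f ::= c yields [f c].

e
e * t
t * t
f * t
c * t
c * t / f
c * f / f
c * ( e ) / f
c * ( t ) / f
c * ( f ) / f
c * ( c ) / f
c * ( c ) / ( e )
c * ( c ) / ( t )
c * ( c ) / ( f )
c * ( c ) / ( c )

[e [e [t [f c]]] * [t [t [f ( [e [t [f c]]] )]] / [f ( [e [t [f c]]] )]]]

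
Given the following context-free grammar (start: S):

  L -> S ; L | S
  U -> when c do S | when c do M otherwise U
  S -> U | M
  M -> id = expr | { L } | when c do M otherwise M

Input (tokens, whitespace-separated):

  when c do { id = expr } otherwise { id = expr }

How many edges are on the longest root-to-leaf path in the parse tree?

6

[S [M when c do [M { [L [S [M id = expr]]] }] otherwise [M { [L [S [M id = expr]]] }]]]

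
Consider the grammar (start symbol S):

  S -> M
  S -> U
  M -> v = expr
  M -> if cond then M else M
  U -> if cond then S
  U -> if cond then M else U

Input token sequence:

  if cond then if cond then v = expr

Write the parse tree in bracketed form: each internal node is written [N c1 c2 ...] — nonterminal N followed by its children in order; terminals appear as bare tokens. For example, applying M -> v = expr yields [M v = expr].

S
U
if cond then S
if cond then U
if cond then if cond then S
if cond then if cond then M
if cond then if cond then v = expr

[S [U if cond then [S [U if cond then [S [M v = expr]]]]]]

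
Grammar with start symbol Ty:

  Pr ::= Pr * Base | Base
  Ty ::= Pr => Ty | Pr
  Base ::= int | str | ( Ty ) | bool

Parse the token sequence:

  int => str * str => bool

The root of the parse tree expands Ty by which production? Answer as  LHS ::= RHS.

Ty ::= Pr => Ty

[Ty [Pr [Base int]] => [Ty [Pr [Pr [Base str]] * [Base str]] => [Ty [Pr [Base bool]]]]]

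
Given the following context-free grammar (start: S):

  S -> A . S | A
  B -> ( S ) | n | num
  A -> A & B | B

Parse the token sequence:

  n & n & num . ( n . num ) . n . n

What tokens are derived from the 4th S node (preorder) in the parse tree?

num

[S [A [A [A [B n]] & [B n]] & [B num]] . [S [A [B ( [S [A [B n]] . [S [A [B num]]]] )]] . [S [A [B n]] . [S [A [B n]]]]]]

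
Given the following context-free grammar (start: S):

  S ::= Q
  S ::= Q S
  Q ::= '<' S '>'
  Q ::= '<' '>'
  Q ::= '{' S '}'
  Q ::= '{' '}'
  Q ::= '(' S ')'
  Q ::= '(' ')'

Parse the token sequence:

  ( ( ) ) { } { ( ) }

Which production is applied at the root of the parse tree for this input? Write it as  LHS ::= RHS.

S ::= Q S

[S [Q ( [S [Q ( )]] )] [S [Q { }] [S [Q { [S [Q ( )]] }]]]]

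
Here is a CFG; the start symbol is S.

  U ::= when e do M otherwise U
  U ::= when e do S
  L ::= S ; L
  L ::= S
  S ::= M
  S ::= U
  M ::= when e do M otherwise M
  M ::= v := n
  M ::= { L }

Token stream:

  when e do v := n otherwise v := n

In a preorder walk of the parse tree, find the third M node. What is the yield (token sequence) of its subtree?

[S [M when e do [M v := n] otherwise [M v := n]]]

v := n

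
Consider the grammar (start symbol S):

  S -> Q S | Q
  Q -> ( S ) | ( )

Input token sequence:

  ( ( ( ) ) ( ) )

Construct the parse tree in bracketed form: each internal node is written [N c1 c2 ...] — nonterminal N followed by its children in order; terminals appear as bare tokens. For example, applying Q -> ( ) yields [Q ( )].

[S [Q ( [S [Q ( [S [Q ( )]] )] [S [Q ( )]]] )]]

S
Q
( S )
( Q S )
( ( S ) S )
( ( Q ) S )
( ( ( ) ) S )
( ( ( ) ) Q )
( ( ( ) ) ( ) )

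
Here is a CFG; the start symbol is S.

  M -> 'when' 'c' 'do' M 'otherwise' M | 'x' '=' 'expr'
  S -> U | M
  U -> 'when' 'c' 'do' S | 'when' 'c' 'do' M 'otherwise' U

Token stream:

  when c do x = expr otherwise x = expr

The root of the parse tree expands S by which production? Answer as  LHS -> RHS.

[S [M when c do [M x = expr] otherwise [M x = expr]]]

S -> M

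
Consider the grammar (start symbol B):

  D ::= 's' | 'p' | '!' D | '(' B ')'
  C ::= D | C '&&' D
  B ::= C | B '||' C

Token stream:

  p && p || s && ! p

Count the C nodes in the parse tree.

4

[B [B [C [C [D p]] && [D p]]] || [C [C [D s]] && [D ! [D p]]]]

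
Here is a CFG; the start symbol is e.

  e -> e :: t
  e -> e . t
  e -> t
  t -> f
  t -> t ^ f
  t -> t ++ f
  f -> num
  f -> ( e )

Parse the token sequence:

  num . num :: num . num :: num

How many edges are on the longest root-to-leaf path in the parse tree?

7

[e [e [e [e [e [t [f num]]] . [t [f num]]] :: [t [f num]]] . [t [f num]]] :: [t [f num]]]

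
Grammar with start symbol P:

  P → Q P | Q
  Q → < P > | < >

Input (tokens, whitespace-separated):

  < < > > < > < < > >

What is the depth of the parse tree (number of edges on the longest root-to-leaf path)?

[P [Q < [P [Q < >]] >] [P [Q < >] [P [Q < [P [Q < >]] >]]]]

6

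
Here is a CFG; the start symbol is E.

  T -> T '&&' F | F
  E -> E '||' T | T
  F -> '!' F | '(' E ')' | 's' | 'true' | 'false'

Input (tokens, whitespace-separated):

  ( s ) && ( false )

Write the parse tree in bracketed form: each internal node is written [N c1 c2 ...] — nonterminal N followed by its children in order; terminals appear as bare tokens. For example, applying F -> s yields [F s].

[E [T [T [F ( [E [T [F s]]] )]] && [F ( [E [T [F false]]] )]]]

E
T
T && F
F && F
( E ) && F
( T ) && F
( F ) && F
( s ) && F
( s ) && ( E )
( s ) && ( T )
( s ) && ( F )
( s ) && ( false )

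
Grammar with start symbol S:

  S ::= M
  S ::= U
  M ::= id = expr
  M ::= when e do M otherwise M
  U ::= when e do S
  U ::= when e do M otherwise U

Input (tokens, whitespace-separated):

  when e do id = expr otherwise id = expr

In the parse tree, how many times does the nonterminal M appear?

3

[S [M when e do [M id = expr] otherwise [M id = expr]]]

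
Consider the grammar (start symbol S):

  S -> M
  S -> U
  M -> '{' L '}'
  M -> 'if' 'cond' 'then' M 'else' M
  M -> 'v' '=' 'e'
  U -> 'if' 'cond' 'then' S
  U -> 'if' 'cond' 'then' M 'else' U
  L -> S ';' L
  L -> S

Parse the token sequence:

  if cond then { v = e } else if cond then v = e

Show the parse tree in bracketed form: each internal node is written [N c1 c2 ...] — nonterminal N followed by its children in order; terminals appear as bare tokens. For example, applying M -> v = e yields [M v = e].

[S [U if cond then [M { [L [S [M v = e]]] }] else [U if cond then [S [M v = e]]]]]

S
U
if cond then M else U
if cond then { L } else U
if cond then { S } else U
if cond then { M } else U
if cond then { v = e } else U
if cond then { v = e } else if cond then S
if cond then { v = e } else if cond then M
if cond then { v = e } else if cond then v = e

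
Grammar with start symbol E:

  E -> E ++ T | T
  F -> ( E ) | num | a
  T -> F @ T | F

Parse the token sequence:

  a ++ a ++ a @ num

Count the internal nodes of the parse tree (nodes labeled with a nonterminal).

[E [E [E [T [F a]]] ++ [T [F a]]] ++ [T [F a] @ [T [F num]]]]

11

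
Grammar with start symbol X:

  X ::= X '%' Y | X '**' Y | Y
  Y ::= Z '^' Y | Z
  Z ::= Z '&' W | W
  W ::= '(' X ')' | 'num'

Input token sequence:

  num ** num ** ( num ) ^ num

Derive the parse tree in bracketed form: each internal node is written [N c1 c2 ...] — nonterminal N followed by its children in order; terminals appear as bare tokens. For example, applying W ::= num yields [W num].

[X [X [X [Y [Z [W num]]]] ** [Y [Z [W num]]]] ** [Y [Z [W ( [X [Y [Z [W num]]]] )]] ^ [Y [Z [W num]]]]]

X
X ** Y
X ** Y ** Y
Y ** Y ** Y
Z ** Y ** Y
W ** Y ** Y
num ** Y ** Y
num ** Z ** Y
num ** W ** Y
num ** num ** Y
num ** num ** Z ^ Y
num ** num ** W ^ Y
num ** num ** ( X ) ^ Y
num ** num ** ( Y ) ^ Y
num ** num ** ( Z ) ^ Y
num ** num ** ( W ) ^ Y
num ** num ** ( num ) ^ Y
num ** num ** ( num ) ^ Z
num ** num ** ( num ) ^ W
num ** num ** ( num ) ^ num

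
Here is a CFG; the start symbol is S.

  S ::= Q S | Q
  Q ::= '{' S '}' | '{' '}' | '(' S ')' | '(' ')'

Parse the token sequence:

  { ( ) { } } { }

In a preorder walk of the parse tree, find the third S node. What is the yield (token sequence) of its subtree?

{ }

[S [Q { [S [Q ( )] [S [Q { }]]] }] [S [Q { }]]]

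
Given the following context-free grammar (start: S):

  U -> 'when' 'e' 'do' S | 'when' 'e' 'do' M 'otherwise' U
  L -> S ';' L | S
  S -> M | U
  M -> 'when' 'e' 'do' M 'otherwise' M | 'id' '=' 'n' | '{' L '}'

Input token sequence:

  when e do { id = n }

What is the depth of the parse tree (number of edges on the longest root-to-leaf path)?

[S [U when e do [S [M { [L [S [M id = n]]] }]]]]

7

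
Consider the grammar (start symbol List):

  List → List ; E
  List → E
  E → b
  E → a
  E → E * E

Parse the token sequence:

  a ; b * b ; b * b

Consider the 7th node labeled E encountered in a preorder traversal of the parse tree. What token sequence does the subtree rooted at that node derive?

b

[List [List [List [E a]] ; [E [E b] * [E b]]] ; [E [E b] * [E b]]]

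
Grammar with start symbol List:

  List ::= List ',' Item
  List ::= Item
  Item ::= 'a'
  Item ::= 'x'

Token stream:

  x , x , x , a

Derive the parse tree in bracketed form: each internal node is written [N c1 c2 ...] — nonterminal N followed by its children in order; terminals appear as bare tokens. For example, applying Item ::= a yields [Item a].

[List [List [List [List [Item x]] , [Item x]] , [Item x]] , [Item a]]

List
List , Item
List , Item , Item
List , Item , Item , Item
Item , Item , Item , Item
x , Item , Item , Item
x , x , Item , Item
x , x , x , Item
x , x , x , a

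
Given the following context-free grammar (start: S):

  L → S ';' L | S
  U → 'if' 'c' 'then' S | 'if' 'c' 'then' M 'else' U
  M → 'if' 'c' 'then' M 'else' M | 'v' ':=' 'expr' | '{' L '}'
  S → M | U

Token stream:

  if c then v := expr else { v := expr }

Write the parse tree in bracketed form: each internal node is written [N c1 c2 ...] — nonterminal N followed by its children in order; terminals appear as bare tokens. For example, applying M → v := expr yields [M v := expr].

S
M
if c then M else M
if c then v := expr else M
if c then v := expr else { L }
if c then v := expr else { S }
if c then v := expr else { M }
if c then v := expr else { v := expr }

[S [M if c then [M v := expr] else [M { [L [S [M v := expr]]] }]]]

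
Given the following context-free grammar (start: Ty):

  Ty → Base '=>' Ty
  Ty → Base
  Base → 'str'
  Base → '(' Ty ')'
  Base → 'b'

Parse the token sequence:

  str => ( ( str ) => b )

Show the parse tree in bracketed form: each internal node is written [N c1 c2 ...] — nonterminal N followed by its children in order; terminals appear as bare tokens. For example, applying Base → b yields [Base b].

[Ty [Base str] => [Ty [Base ( [Ty [Base ( [Ty [Base str]] )] => [Ty [Base b]]] )]]]

Ty
Base => Ty
str => Ty
str => Base
str => ( Ty )
str => ( Base => Ty )
str => ( ( Ty ) => Ty )
str => ( ( Base ) => Ty )
str => ( ( str ) => Ty )
str => ( ( str ) => Base )
str => ( ( str ) => b )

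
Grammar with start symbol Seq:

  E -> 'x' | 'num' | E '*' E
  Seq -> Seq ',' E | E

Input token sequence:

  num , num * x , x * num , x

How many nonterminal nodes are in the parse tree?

12

[Seq [Seq [Seq [Seq [E num]] , [E [E num] * [E x]]] , [E [E x] * [E num]]] , [E x]]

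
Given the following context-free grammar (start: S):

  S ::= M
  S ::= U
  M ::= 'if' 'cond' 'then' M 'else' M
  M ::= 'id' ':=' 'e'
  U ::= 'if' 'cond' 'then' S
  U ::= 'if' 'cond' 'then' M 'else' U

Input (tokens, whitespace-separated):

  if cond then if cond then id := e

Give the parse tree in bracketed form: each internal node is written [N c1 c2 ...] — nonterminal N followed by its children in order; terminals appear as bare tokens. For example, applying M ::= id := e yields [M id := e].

S
U
if cond then S
if cond then U
if cond then if cond then S
if cond then if cond then M
if cond then if cond then id := e

[S [U if cond then [S [U if cond then [S [M id := e]]]]]]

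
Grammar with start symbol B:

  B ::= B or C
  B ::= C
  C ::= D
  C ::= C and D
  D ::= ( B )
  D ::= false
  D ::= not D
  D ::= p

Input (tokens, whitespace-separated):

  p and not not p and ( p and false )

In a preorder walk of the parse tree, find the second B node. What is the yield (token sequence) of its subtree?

p and false

[B [C [C [C [D p]] and [D not [D not [D p]]]] and [D ( [B [C [C [D p]] and [D false]]] )]]]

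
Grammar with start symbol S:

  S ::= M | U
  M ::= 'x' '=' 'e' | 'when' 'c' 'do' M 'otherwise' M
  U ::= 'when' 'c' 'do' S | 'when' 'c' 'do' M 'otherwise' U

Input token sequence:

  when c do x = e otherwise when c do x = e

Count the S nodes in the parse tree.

2

[S [U when c do [M x = e] otherwise [U when c do [S [M x = e]]]]]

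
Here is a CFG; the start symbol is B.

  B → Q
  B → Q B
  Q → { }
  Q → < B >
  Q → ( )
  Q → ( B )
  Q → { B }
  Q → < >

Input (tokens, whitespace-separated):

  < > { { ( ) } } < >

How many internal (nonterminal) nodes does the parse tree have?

10

[B [Q < >] [B [Q { [B [Q { [B [Q ( )]] }]] }] [B [Q < >]]]]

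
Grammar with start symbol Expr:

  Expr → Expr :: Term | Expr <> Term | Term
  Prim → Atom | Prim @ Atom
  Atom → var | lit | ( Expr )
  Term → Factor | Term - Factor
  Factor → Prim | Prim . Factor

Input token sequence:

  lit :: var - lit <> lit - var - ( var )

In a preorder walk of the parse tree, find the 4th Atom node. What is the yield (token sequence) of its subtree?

[Expr [Expr [Expr [Term [Factor [Prim [Atom lit]]]]] :: [Term [Term [Factor [Prim [Atom var]]]] - [Factor [Prim [Atom lit]]]]] <> [Term [Term [Term [Factor [Prim [Atom lit]]]] - [Factor [Prim [Atom var]]]] - [Factor [Prim [Atom ( [Expr [Term [Factor [Prim [Atom var]]]]] )]]]]]

lit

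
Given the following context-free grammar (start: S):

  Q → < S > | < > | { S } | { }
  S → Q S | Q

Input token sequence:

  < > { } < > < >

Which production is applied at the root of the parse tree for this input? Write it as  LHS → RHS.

[S [Q < >] [S [Q { }] [S [Q < >] [S [Q < >]]]]]

S → Q S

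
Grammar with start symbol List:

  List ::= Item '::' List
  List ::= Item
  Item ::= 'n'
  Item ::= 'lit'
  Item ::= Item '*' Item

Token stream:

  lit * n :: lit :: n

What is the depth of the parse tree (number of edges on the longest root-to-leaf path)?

4

[List [Item [Item lit] * [Item n]] :: [List [Item lit] :: [List [Item n]]]]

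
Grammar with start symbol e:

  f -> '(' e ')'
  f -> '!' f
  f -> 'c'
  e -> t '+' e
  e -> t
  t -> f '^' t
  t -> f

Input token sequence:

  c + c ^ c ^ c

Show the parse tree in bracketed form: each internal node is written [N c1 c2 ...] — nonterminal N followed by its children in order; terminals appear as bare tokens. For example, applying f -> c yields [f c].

[e [t [f c]] + [e [t [f c] ^ [t [f c] ^ [t [f c]]]]]]

e
t + e
f + e
c + e
c + t
c + f ^ t
c + c ^ t
c + c ^ f ^ t
c + c ^ c ^ t
c + c ^ c ^ f
c + c ^ c ^ c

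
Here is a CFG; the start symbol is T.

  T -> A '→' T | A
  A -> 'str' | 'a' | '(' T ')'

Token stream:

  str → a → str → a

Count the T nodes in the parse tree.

[T [A str] → [T [A a] → [T [A str] → [T [A a]]]]]

4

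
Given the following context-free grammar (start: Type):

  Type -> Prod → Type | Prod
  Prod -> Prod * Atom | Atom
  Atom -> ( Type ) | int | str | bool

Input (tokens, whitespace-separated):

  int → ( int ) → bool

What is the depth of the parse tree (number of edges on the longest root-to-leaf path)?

[Type [Prod [Atom int]] → [Type [Prod [Atom ( [Type [Prod [Atom int]]] )]] → [Type [Prod [Atom bool]]]]]

7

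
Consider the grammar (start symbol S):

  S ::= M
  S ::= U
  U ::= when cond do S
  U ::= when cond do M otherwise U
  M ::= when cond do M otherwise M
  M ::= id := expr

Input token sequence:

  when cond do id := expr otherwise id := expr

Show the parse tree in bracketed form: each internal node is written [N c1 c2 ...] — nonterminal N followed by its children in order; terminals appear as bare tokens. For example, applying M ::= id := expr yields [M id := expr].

S
M
when cond do M otherwise M
when cond do id := expr otherwise M
when cond do id := expr otherwise id := expr

[S [M when cond do [M id := expr] otherwise [M id := expr]]]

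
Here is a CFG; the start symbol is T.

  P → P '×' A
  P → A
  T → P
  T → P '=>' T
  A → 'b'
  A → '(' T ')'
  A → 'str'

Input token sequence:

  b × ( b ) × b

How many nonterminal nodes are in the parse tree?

10

[T [P [P [P [A b]] × [A ( [T [P [A b]]] )]] × [A b]]]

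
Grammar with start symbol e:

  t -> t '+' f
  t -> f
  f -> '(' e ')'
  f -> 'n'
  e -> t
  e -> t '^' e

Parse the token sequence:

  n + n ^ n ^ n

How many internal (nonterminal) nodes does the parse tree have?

[e [t [t [f n]] + [f n]] ^ [e [t [f n]] ^ [e [t [f n]]]]]

11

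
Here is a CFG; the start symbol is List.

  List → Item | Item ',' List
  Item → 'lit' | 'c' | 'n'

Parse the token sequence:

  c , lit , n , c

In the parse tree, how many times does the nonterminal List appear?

4

[List [Item c] , [List [Item lit] , [List [Item n] , [List [Item c]]]]]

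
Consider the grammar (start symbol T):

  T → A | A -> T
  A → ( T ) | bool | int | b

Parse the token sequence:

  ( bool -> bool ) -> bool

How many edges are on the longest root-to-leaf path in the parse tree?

[T [A ( [T [A bool] -> [T [A bool]]] )] -> [T [A bool]]]

5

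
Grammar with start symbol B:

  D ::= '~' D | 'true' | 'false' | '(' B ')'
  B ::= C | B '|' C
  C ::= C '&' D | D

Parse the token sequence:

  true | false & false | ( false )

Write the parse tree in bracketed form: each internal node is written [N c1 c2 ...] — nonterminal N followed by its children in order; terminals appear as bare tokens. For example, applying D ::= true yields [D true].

[B [B [B [C [D true]]] | [C [C [D false]] & [D false]]] | [C [D ( [B [C [D false]]] )]]]

B
B | C
B | C | C
C | C | C
D | C | C
true | C | C
true | C & D | C
true | D & D | C
true | false & D | C
true | false & false | C
true | false & false | D
true | false & false | ( B )
true | false & false | ( C )
true | false & false | ( D )
true | false & false | ( false )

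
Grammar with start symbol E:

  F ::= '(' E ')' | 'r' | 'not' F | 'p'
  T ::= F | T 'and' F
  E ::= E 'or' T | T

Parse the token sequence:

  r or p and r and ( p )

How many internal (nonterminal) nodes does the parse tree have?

13

[E [E [T [F r]]] or [T [T [T [F p]] and [F r]] and [F ( [E [T [F p]]] )]]]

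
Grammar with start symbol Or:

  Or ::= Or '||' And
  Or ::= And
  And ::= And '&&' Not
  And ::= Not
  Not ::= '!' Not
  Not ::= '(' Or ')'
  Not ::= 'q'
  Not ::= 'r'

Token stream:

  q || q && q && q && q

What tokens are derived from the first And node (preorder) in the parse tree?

[Or [Or [And [Not q]]] || [And [And [And [And [Not q]] && [Not q]] && [Not q]] && [Not q]]]

q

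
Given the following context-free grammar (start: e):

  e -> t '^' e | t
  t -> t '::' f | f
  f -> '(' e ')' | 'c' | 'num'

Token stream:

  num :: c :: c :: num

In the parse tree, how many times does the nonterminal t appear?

4

[e [t [t [t [t [f num]] :: [f c]] :: [f c]] :: [f num]]]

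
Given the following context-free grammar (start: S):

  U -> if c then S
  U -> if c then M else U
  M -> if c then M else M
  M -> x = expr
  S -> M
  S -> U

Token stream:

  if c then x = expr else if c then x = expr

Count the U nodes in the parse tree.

2

[S [U if c then [M x = expr] else [U if c then [S [M x = expr]]]]]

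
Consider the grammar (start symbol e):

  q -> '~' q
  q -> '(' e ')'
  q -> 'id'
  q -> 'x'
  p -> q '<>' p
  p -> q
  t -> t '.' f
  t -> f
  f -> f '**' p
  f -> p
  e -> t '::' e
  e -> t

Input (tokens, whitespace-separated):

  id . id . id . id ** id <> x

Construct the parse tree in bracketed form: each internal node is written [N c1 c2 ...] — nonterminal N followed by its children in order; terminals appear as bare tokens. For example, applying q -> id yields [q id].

e
t
t . f
t . f . f
t . f . f . f
f . f . f . f
p . f . f . f
q . f . f . f
id . f . f . f
id . p . f . f
id . q . f . f
id . id . f . f
id . id . p . f
id . id . q . f
id . id . id . f
id . id . id . f ** p
id . id . id . p ** p
id . id . id . q ** p
id . id . id . id ** p
id . id . id . id ** q <> p
id . id . id . id ** id <> p
id . id . id . id ** id <> q
id . id . id . id ** id <> x

[e [t [t [t [t [f [p [q id]]]] . [f [p [q id]]]] . [f [p [q id]]]] . [f [f [p [q id]]] ** [p [q id] <> [p [q x]]]]]]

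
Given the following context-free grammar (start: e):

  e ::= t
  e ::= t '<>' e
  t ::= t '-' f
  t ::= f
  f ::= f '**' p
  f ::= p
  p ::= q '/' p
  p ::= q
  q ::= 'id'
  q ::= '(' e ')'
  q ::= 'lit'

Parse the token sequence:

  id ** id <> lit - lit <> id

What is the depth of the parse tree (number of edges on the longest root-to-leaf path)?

[e [t [f [f [p [q id]]] ** [p [q id]]]] <> [e [t [t [f [p [q lit]]]] - [f [p [q lit]]]] <> [e [t [f [p [q id]]]]]]]

7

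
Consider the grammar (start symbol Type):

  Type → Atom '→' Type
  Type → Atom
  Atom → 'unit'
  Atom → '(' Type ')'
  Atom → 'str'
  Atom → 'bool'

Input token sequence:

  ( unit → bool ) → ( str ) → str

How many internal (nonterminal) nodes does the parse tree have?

12

[Type [Atom ( [Type [Atom unit] → [Type [Atom bool]]] )] → [Type [Atom ( [Type [Atom str]] )] → [Type [Atom str]]]]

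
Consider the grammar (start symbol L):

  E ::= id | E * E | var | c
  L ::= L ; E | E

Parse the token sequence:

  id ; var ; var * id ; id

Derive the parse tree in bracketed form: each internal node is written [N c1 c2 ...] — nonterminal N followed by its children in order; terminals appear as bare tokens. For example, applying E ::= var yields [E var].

L
L ; E
L ; E ; E
L ; E ; E ; E
E ; E ; E ; E
id ; E ; E ; E
id ; var ; E ; E
id ; var ; E * E ; E
id ; var ; var * E ; E
id ; var ; var * id ; E
id ; var ; var * id ; id

[L [L [L [L [E id]] ; [E var]] ; [E [E var] * [E id]]] ; [E id]]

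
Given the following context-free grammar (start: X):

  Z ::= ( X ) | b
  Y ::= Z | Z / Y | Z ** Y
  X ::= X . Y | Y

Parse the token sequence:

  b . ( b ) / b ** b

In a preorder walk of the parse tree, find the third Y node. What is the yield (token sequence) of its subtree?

[X [X [Y [Z b]]] . [Y [Z ( [X [Y [Z b]]] )] / [Y [Z b] ** [Y [Z b]]]]]

b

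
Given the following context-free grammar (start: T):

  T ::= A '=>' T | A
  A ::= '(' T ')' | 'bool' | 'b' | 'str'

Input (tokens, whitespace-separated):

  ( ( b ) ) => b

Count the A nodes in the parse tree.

[T [A ( [T [A ( [T [A b]] )]] )] => [T [A b]]]

4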